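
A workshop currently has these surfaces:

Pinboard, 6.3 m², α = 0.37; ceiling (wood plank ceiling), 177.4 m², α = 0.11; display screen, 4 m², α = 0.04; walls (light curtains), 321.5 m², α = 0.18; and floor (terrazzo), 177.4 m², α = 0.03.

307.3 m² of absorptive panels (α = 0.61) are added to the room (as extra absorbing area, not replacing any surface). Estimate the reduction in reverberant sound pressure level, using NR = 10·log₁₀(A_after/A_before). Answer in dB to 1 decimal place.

Summing Sᵢαᵢ: 2.331 + 19.514 + 0.160 + 57.870 + 5.322 → A_before = 85.197 sabins.
Added absorption = 307.3 × 0.61 = 187.453 sabins.
A_after = 85.197 + 187.453 = 272.650 sabins.
NR = 10·log₁₀(272.650/85.197) = 5.1 dB.

5.1 dB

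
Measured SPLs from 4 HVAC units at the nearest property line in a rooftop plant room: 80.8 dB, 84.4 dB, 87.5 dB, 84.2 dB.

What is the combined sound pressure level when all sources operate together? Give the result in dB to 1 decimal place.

90.9 dB

Converting to relative power and adding: 10^(80.8/10) + 10^(84.4/10) + 10^(87.5/10) + 10^(84.2/10) = 1.221e+09.
Combined level = 10 log₁₀(1.221e+09) = 90.9 dB.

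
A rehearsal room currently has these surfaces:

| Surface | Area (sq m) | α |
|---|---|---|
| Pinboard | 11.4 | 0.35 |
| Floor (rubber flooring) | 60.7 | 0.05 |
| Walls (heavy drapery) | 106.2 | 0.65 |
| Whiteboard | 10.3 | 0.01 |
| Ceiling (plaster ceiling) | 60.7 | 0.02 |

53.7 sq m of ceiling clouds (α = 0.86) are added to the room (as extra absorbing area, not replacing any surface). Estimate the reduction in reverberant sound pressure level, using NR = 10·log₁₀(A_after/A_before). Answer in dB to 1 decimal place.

2.0 dB

Equivalent absorption area: A_before = 11.4·0.35 + 60.7·0.05 + 106.2·0.65 + 10.3·0.01 + 60.7·0.02 = 77.372 sq m.
Treatment contributes 53.7·0.86 = 46.182 sabins.
A_after = 77.372 + 46.182 = 123.554 sabins.
NR = 10·log₁₀(123.554/77.372) = 2.0 dB.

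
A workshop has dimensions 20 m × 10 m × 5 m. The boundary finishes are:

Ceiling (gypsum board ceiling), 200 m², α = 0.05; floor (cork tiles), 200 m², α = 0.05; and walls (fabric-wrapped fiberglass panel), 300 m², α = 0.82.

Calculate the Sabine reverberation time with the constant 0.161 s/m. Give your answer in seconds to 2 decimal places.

0.61 seconds

Total absorption A = 200*0.05 + 200*0.05 + 300*0.82
  = 10.000 + 10.000 + 246.000 = 266.000 m² sabins.
Room volume: 1000 m³.
RT60 = 0.161 · V / A = 0.161 × 1000 / 266.000 = 0.61 s.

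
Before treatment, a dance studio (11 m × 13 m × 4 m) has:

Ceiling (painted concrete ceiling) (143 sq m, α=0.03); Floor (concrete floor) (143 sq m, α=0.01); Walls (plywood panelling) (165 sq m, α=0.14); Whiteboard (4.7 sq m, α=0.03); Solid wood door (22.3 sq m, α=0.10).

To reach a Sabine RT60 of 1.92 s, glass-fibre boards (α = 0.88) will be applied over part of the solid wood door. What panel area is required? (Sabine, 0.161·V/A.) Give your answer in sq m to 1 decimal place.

Equivalent absorption area: A₁ = 143×0.03 + 143×0.01 + 165×0.14 + 4.7×0.03 + 22.3×0.10 = 31.191 sq m.
V = 572 m³. Target absorption A₂ = 0.161 × 572 / 1.92 = 47.965 sabins.
Absorption to add: 47.965 − 31.191 = 16.774 sabins.
Net gain per sq m: Δα = 0.88 − 0.10 = 0.78.
Area = ΔA/Δα = 16.774/0.78 = 21.5 sq m.

21.5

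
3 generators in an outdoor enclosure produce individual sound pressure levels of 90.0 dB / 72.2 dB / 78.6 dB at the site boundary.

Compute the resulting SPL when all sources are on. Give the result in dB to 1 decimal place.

90.4 dB

Converting to relative power and adding: 10^(90.0/10) + 10^(72.2/10) + 10^(78.6/10) = 1.089e+09.
L_total = 10·log₁₀(1.089e+09) = 90.4 dB.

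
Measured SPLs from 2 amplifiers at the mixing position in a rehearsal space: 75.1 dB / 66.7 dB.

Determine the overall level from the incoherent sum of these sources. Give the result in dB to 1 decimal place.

Converting to relative power and adding: 10^(75.1/10) + 10^(66.7/10) = 3.704e+07.
Back to dB: 10·log₁₀ Σ = 75.7 dB.

75.7 dB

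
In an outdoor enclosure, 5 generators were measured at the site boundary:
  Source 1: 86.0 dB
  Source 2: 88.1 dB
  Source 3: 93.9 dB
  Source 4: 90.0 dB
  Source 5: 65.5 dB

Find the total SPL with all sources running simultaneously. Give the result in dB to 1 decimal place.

Converting to relative power and adding: 10^(86.0/10) + 10^(88.1/10) + 10^(93.9/10) + 10^(90.0/10) + 10^(65.5/10) = 4.502e+09.
Back to dB: 10·log₁₀ Σ = 96.5 dB.

96.5 dB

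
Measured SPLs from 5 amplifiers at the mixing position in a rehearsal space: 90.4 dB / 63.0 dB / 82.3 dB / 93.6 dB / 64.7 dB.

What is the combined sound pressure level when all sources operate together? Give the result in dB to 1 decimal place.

95.5 dB

Converting to relative power and adding: 10^(90.4/10) + 10^(63.0/10) + 10^(82.3/10) + 10^(93.6/10) + 10^(64.7/10) = 3.562e+09.
L_total = 10·log₁₀(3.562e+09) = 95.5 dB.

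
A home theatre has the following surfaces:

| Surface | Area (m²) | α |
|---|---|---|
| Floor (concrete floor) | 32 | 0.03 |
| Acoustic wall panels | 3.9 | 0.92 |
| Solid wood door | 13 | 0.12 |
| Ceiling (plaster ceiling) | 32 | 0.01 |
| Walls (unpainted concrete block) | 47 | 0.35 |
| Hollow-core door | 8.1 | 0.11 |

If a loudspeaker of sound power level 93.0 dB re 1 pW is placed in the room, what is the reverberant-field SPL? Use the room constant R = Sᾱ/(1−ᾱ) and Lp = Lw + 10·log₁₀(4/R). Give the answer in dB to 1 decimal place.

A = 23.769 sabins; S = 136.0 m².
ᾱ = 23.769/136.0 = 0.1748; R = Sᾱ/(1−ᾱ) = 23.769/(1−0.1748) = 28.804 m².
Lp = 93.0 + 10·log₁₀(4/28.804) = 93.0 + (-8.57) = 84.4 dB.

84.4 dB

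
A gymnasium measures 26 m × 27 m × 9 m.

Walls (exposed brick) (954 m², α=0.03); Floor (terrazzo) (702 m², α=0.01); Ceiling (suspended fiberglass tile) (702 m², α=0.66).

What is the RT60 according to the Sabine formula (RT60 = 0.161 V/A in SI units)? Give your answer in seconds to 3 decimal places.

2.039 s

A = Σ Sᵢαᵢ = 954*0.03 + 702*0.01 + 702*0.66 = 498.960 sabins.
Room volume: 6318 m³.
Sabine: RT60 = 0.161 × 6318 / 498.960 = 2.039 s.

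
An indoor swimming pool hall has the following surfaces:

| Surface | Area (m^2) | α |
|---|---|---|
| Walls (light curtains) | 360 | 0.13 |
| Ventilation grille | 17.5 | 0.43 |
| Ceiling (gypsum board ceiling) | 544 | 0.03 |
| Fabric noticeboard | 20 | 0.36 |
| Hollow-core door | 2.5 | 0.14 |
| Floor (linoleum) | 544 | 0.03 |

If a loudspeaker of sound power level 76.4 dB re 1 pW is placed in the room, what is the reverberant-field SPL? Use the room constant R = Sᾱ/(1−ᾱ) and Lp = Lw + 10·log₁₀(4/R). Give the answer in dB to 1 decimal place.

62.4 dB

Σ(Sᵢαᵢ) = 360×0.13 + 17.5×0.43 + 544×0.03 + 20×0.36 + 2.5×0.14 + 544×0.03 = 94.515; total area S = 1488.0 m^2.
ᾱ = 0.0635, so room constant R = A/(1−ᾱ) = 100.924 m^2.
Lp = 76.4 + 10·log₁₀(4/100.924) = 76.4 + (-14.02) = 62.4 dB.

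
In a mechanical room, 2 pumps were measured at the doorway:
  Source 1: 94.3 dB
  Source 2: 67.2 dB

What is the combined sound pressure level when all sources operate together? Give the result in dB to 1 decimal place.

Converting to relative power and adding: 10^(94.3/10) + 10^(67.2/10) = 2.697e+09.
Combined level = 10 log₁₀(2.697e+09) = 94.3 dB.

94.3 dB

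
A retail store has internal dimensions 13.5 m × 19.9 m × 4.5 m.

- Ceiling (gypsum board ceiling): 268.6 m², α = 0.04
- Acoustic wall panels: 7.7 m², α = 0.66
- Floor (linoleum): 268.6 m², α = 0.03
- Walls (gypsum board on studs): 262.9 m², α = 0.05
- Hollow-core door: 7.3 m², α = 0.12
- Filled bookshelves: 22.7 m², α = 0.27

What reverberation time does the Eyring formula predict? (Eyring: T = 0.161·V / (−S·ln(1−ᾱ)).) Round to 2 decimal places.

Total surface area S = 268.6 + 7.7 + 268.6 + 262.9 + 7.3 + 22.7 = 837.8 m².
Absorption A = 268.6×0.04 + 7.7×0.66 + 268.6×0.03 + 262.9×0.05 + 7.3×0.12 + 22.7×0.27 = 44.034 sabins.
ᾱ = 44.034 / 837.8 = 0.0526.
−S·ln(1−ᾱ) = −837.8 × ln(1 − 0.0526) = 45.270.
V = 13.5 × 19.9 × 4.5 = 1208.925 m³.
RT60 = 0.161 × 1208.925 / 45.270 = 4.30 s.

4.30 s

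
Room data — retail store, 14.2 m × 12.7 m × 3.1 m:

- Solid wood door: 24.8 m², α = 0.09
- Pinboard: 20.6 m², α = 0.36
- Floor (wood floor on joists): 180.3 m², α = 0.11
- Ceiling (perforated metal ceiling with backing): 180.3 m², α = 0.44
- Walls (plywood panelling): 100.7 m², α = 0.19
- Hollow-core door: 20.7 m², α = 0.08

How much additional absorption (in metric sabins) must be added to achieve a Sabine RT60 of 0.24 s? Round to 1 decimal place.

Total absorption A₁ = 24.8*0.09 + 20.6*0.36 + 180.3*0.11 + 180.3*0.44 + 100.7*0.19 + 20.7*0.08
  = 2.232 + 7.416 + 19.833 + 79.332 + 19.133 + 1.656 = 129.602 m² sabins.
V = 559.054 m³. Required absorption A₂ = 0.161 × 559.054 / 0.24 = 375.032 sabins.
Shortfall: 375.032 − 129.602 = 245.4 sabins.

245.4 sabins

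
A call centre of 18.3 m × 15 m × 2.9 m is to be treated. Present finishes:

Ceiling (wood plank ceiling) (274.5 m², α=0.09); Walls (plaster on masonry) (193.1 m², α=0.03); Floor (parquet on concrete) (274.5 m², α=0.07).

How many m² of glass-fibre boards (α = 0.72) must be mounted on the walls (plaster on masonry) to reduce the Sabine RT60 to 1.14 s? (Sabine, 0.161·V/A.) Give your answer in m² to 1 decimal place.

Equivalent absorption area: A₁ = 274.5·0.09 + 193.1·0.03 + 274.5·0.07 = 49.713 m².
V = 796.05 m³. Target absorption A₂ = 0.161 × 796.05 / 1.14 = 112.425 sabins.
ΔA needed = 112.425 − 49.713 = 62.712 sabins.
Net gain per m²: Δα = 0.72 − 0.03 = 0.69.
Area = ΔA/Δα = 62.712/0.69 = 90.9 m².

90.9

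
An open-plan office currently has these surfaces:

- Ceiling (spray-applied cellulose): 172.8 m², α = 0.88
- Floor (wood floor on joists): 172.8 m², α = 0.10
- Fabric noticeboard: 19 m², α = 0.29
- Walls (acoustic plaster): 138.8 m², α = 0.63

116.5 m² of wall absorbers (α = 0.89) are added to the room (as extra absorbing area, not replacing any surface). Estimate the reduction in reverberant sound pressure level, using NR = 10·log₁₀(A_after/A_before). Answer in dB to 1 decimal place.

Total absorption A_before = 172.8×0.88 + 172.8×0.10 + 19×0.29 + 138.8×0.63
  = 152.064 + 17.280 + 5.510 + 87.444 = 262.298 m² sabins.
Added absorption = 116.5 × 0.89 = 103.685 sabins.
New total A_after = 365.983 sabins.
Reduction = 10 log₁₀(A_after/A_before) = 10 log₁₀(1.3953) = 1.4 dB.

1.4 dB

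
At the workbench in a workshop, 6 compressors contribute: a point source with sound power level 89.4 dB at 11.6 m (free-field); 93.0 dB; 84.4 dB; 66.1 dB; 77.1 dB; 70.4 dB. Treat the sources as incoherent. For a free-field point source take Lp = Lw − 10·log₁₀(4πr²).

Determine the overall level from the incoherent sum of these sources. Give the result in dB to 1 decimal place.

93.7 dB

Source at 11.6 m: Lp = 89.4 − 10·log₁₀(4π·11.6²) = 89.4 − 10·log₁₀(1690.931) = 57.1 dB.
Converting to relative power and adding: 10^(57.1/10) + 10^(93.0/10) + 10^(84.4/10) + 10^(66.1/10) + 10^(77.1/10) + 10^(70.4/10) = 2.338e+09.
Combined level = 10 log₁₀(2.338e+09) = 93.7 dB.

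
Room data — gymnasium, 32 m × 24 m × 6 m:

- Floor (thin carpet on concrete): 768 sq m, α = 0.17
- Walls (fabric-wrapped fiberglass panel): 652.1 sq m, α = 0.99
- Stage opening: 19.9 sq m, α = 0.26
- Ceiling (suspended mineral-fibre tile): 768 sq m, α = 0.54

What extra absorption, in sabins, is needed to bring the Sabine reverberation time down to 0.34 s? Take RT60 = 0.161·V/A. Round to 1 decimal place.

986.0 sabins

A₁ = Σ Sᵢαᵢ = 768*0.17 + 652.1*0.99 + 19.9*0.26 + 768*0.54 = 1196.033 sabins.
For T = 0.34 s, need A₂ = 0.161·V/T = 0.161·4608/0.34 = 2182.024 sabins.
Additional absorption ΔA = 2182.024 − 1196.033 = 986.0 sabins.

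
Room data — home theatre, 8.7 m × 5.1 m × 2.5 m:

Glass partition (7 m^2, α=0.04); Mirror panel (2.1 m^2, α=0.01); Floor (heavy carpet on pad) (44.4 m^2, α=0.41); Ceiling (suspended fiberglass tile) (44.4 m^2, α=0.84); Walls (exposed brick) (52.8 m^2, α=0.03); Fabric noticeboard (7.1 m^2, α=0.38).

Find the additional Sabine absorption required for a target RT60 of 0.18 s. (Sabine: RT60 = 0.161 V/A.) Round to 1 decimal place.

39.1 sabins

Summing Sᵢαᵢ: 0.280 + 0.021 + 18.204 + 37.296 + 1.584 + 2.698 → A₁ = 60.083 sabins.
Target A₂ = 0.161·110.925/0.18 = 99.216 sabins (V = 110.925 m³).
ΔA = A₂ − A₁ = 99.216 − 60.083 = 39.1 sabins.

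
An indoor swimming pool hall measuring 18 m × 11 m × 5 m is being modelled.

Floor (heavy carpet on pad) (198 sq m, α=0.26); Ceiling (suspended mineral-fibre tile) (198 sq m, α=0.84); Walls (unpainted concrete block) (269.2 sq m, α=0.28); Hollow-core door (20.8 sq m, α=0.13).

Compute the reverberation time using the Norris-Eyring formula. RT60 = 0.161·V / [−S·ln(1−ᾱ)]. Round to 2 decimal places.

0.41 s

S = Σ Sᵢ = 686.0 sq m.
Absorption A = 198×0.26 + 198×0.84 + 269.2×0.28 + 20.8×0.13 = 295.880 sabins.
Mean coefficient ᾱ = A/S = 0.4313.
Eyring denominator: −S ln(1−ᾱ) = 387.180.
V = 18 × 11 × 5 = 990 m³.
T = 0.161·V/[−S·ln(1−ᾱ)] = 0.161·990/387.180 = 0.41 s.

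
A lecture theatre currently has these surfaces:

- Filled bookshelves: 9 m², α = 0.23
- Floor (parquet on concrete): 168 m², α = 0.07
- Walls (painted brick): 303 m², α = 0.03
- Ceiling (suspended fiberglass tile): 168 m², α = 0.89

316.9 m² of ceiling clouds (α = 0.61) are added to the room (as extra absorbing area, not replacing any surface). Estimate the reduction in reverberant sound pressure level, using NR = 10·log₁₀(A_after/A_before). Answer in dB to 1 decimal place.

3.3 dB

Total absorption A_before = 9*0.23 + 168*0.07 + 303*0.03 + 168*0.89
  = 2.070 + 11.760 + 9.090 + 149.520 = 172.440 m² sabins.
Added absorption = 316.9 × 0.61 = 193.309 sabins.
A_after = 172.440 + 193.309 = 365.749 sabins.
Reduction = 10 log₁₀(A_after/A_before) = 10 log₁₀(2.1210) = 3.3 dB.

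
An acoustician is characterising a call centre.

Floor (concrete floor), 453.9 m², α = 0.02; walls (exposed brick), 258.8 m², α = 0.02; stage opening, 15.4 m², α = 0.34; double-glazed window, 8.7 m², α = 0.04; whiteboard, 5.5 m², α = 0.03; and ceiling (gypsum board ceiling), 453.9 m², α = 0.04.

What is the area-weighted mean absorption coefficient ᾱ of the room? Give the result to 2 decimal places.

0.03

Total surface area S = 1196.2 m².
Σ(Sᵢαᵢ) = 453.9*0.02 + 258.8*0.02 + 15.4*0.34 + 8.7*0.04 + 5.5*0.03 + 453.9*0.04 = 38.159.
ᾱ = 38.159 / 1196.2 = 0.03.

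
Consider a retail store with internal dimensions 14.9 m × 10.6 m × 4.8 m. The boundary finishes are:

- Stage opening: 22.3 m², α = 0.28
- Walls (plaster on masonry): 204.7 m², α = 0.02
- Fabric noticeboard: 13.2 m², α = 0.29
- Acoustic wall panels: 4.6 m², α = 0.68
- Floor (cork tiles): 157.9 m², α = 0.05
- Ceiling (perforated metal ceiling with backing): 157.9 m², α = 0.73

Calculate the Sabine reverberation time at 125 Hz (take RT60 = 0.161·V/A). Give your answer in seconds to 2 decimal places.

Equivalent absorption area: A = 22.3*0.28 + 204.7*0.02 + 13.2*0.29 + 4.6*0.68 + 157.9*0.05 + 157.9*0.73 = 140.456 m².
Volume V = 14.9 × 10.6 × 4.8 = 758.112 m³.
Sabine: RT60 = 0.161 × 758.112 / 140.456 = 0.87 s.

0.87 s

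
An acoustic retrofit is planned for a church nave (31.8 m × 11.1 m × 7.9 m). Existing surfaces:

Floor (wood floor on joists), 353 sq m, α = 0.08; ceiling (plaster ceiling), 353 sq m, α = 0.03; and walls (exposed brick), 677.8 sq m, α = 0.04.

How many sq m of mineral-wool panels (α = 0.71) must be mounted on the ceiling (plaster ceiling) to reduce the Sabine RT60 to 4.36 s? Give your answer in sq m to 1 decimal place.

54.5

Total absorption A₁ = 353*0.08 + 353*0.03 + 677.8*0.04
  = 28.240 + 10.590 + 27.112 = 65.942 sq m sabins.
Required A₂ = 0.161·2788.542/4.36 = 102.971 sabins.
Absorption to add: 102.971 − 65.942 = 37.029 sabins.
Net gain per sq m: Δα = 0.71 − 0.03 = 0.68.
Area = ΔA/Δα = 37.029/0.68 = 54.5 sq m.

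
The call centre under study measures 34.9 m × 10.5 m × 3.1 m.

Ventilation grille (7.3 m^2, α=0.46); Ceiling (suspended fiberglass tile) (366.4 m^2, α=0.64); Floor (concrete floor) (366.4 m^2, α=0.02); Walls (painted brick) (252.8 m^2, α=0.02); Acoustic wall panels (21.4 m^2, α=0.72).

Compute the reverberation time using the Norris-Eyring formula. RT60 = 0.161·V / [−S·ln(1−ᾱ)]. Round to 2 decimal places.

S = Σ Sᵢ = 1014.3 m^2.
Σ(Sᵢαᵢ) = 7.3·0.46 + 366.4·0.64 + 366.4·0.02 + 252.8·0.02 + 21.4·0.72 = 265.646.
ᾱ = 265.646 / 1014.3 = 0.2619.
Eyring denominator: −S ln(1−ᾱ) = 308.019.
V = 34.9 × 10.5 × 3.1 = 1135.995 m³.
RT60 = 0.161 × 1135.995 / 308.019 = 0.59 s.

0.59 sec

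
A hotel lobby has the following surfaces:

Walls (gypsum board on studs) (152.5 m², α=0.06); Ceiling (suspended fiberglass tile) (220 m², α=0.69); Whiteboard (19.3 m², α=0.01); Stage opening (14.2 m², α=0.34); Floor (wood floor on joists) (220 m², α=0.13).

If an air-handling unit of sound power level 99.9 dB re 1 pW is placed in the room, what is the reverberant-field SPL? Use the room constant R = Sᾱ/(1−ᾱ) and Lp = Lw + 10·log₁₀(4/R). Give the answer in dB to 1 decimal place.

81.4 dB

A = 194.571 sabins; S = 626.0 m².
ᾱ = 0.3108, so room constant R = A/(1−ᾱ) = 282.314 m².
Lp = 99.9 + 10·log₁₀(4/282.314) = 99.9 + (-18.49) = 81.4 dB.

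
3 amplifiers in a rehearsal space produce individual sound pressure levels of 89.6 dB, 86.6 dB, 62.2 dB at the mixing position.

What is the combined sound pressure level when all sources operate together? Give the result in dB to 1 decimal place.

Sum in the linear (power) domain: Σ 10^(Lᵢ/10) = 10^(89.6/10) + 10^(86.6/10) + 10^(62.2/10) = 1.371e+09.
L_total = 10·log₁₀(1.371e+09) = 91.4 dB.

91.4 dB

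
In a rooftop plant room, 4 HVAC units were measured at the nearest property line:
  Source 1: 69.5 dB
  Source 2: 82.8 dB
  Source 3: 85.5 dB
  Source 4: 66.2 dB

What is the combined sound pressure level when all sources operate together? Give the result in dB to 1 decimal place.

87.5 dB

Σ 10^(Lᵢ/10) = 5.584e+08.
Back to dB: 10·log₁₀ Σ = 87.5 dB.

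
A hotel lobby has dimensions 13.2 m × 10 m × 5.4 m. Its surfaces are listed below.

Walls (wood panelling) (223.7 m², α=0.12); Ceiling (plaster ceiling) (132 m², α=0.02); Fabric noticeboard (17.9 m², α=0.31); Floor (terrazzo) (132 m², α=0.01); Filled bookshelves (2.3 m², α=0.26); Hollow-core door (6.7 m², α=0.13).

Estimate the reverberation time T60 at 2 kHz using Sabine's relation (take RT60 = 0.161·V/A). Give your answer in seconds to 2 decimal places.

3.03 seconds

Equivalent absorption area: A = 223.7×0.12 + 132×0.02 + 17.9×0.31 + 132×0.01 + 2.3×0.26 + 6.7×0.13 = 37.822 m².
Volume V = 13.2 × 10 × 5.4 = 712.8 m³.
T = 0.161 V/A = 0.161·712.8/37.822 = 3.03 s.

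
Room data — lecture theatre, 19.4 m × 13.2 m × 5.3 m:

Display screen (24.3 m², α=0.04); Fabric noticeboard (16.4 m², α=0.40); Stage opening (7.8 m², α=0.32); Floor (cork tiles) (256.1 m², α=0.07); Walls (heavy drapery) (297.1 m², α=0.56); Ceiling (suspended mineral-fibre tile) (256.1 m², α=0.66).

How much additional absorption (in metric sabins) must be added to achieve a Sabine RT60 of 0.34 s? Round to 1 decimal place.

279.3 sabins

A₁ = Σ Sᵢαᵢ = 24.3*0.04 + 16.4*0.40 + 7.8*0.32 + 256.1*0.07 + 297.1*0.56 + 256.1*0.66 = 363.357 sabins.
For T = 0.34 s, need A₂ = 0.161·V/T = 0.161·1357.224/0.34 = 642.685 sabins.
Shortfall: 642.685 − 363.357 = 279.3 sabins.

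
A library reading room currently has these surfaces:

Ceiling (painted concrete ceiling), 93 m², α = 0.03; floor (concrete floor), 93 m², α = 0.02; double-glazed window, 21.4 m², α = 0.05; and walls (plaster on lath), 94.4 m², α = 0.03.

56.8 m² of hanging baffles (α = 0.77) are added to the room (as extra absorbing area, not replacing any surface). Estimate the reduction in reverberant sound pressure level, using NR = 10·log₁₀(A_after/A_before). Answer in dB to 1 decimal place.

Summing Sᵢαᵢ: 2.790 + 1.860 + 1.070 + 2.832 → A_before = 8.552 sabins.
Treatment contributes 56.8·0.77 = 43.736 sabins.
A_after = 8.552 + 43.736 = 52.288 sabins.
Reduction = 10 log₁₀(A_after/A_before) = 10 log₁₀(6.1141) = 7.9 dB.

7.9 dB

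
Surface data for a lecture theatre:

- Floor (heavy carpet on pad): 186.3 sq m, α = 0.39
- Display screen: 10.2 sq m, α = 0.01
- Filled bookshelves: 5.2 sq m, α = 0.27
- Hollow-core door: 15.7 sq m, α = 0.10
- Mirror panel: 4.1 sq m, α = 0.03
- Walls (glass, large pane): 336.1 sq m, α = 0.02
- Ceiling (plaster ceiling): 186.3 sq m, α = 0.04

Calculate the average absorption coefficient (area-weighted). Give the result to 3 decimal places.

S = Σ Sᵢ = 186.3 + 10.2 + 5.2 + 15.7 + 4.1 + 336.1 + 186.3 = 743.9 sq m.
Weighted sum Σ Sα = 90.030.
ᾱ = A/S = 0.121.

0.121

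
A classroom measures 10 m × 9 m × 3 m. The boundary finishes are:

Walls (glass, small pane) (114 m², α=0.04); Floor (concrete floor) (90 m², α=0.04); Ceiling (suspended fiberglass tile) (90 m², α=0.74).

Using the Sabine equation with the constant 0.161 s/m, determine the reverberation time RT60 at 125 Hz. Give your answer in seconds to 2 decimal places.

Total absorption A = 114·0.04 + 90·0.04 + 90·0.74
  = 4.560 + 3.600 + 66.600 = 74.760 m² sabins.
Volume V = 10 × 9 × 3 = 270 m³.
T = 0.161 V/A = 0.161·270/74.760 = 0.58 s.

0.58 s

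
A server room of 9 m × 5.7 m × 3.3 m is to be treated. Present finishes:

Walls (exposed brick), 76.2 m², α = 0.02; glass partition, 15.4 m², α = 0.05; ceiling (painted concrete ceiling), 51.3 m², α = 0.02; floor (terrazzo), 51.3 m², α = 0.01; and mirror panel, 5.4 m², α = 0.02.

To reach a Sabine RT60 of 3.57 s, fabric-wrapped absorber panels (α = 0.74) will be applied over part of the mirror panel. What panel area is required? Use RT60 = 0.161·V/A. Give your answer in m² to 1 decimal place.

5.1

Total absorption A₁ = 76.2×0.02 + 15.4×0.05 + 51.3×0.02 + 51.3×0.01 + 5.4×0.02
  = 1.524 + 0.770 + 1.026 + 0.513 + 0.108 = 3.941 m² sabins.
V = 169.29 m³. Target absorption A₂ = 0.161 × 169.29 / 3.57 = 7.635 sabins.
ΔA needed = 7.635 − 3.941 = 3.694 sabins.
Net gain per m²: Δα = 0.74 − 0.02 = 0.72.
Area = ΔA/Δα = 3.694/0.72 = 5.1 m².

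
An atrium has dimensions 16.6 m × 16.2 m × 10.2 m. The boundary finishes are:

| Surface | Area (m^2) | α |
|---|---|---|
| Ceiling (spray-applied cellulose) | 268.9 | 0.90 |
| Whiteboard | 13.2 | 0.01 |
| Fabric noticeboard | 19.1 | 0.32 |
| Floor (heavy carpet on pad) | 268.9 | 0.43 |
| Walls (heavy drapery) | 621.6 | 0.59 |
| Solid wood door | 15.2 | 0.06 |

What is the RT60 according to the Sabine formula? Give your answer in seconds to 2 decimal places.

Summing Sᵢαᵢ: 242.010 + 0.132 + 6.112 + 115.627 + 366.744 + 0.912 → A = 731.537 sabins.
V = 16.6·16.2·10.2 = 2742.984 m³.
T = 0.161 V/A = 0.161·2742.984/731.537 = 0.60 s.

0.60 s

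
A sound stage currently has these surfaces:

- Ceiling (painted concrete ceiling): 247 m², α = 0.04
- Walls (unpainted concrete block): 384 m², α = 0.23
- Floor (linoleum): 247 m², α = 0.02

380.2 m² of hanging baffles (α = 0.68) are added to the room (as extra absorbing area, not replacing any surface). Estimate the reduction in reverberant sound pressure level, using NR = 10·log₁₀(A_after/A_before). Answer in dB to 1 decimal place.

Total absorption A_before = 247·0.04 + 384·0.23 + 247·0.02
  = 9.880 + 88.320 + 4.940 = 103.140 m² sabins.
Added absorption = 380.2 × 0.68 = 258.536 sabins.
New total A_after = 361.676 sabins.
NR = 10·log₁₀(361.676/103.140) = 5.4 dB.

5.4 dB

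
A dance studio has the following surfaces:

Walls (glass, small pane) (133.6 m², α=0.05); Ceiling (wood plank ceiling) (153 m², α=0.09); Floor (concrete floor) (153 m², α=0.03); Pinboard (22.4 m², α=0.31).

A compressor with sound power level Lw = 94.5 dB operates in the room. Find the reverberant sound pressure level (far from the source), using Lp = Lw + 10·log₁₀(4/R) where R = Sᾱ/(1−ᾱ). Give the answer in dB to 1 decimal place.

A = 31.984 sabins; S = 462.0 m².
ᾱ = 31.984/462.0 = 0.0692; R = Sᾱ/(1−ᾱ) = 31.984/(1−0.0692) = 34.362 m².
Lp = 94.5 + 10·log₁₀(4/34.362) = 94.5 + (-9.34) = 85.2 dB.

85.2 dB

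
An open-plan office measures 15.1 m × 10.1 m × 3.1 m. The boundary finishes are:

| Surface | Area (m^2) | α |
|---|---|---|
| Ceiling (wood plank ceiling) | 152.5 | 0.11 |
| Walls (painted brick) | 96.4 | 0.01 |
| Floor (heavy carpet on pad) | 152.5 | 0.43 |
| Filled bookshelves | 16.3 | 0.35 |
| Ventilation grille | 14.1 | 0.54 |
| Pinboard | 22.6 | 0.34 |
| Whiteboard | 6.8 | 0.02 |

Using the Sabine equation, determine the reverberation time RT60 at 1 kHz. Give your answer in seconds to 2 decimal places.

0.73 s

Total absorption A = 152.5×0.11 + 96.4×0.01 + 152.5×0.43 + 16.3×0.35 + 14.1×0.54 + 22.6×0.34 + 6.8×0.02
  = 16.775 + 0.964 + 65.575 + 5.705 + 7.614 + 7.684 + 0.136 = 104.453 m^2 sabins.
V = 15.1·10.1·3.1 = 472.781 m³.
RT60 = 0.161 · V / A = 0.161 × 472.781 / 104.453 = 0.73 s.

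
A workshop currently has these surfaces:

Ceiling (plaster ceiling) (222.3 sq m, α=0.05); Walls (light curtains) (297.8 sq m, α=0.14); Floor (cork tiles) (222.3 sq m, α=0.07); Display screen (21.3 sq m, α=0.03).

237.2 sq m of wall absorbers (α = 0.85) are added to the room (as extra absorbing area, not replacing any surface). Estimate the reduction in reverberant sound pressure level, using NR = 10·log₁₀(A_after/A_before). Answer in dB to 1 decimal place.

5.9 dB

Total absorption A_before = 222.3×0.05 + 297.8×0.14 + 222.3×0.07 + 21.3×0.03
  = 11.115 + 41.692 + 15.561 + 0.639 = 69.007 sq m sabins.
Added absorption = 237.2 × 0.85 = 201.620 sabins.
New total A_after = 270.627 sabins.
NR = 10·log₁₀(270.627/69.007) = 5.9 dB.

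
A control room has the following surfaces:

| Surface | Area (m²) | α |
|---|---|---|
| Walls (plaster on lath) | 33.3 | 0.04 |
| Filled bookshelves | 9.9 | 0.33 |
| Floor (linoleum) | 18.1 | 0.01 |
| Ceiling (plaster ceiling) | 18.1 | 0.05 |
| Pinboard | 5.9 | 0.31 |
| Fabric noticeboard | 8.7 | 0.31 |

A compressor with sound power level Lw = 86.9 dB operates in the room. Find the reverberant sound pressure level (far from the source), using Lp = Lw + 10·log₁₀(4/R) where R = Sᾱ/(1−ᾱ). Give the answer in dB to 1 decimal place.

82.3 dB

A = 10.211 sabins; S = 94.0 m².
ᾱ = 10.211/94.0 = 0.1086; R = Sᾱ/(1−ᾱ) = 10.211/(1−0.1086) = 11.455 m².
Lp = Lw + 10 log₁₀(4/R) = 86.9 -4.57 = 82.3 dB.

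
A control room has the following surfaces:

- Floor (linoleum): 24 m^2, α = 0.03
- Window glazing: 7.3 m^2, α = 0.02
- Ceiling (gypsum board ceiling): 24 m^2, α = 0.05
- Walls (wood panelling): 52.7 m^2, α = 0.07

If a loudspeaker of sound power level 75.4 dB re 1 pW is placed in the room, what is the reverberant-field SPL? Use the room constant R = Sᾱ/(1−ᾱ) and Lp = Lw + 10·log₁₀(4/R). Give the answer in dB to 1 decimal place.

73.6 dB

Σ(Sᵢαᵢ) = 24×0.03 + 7.3×0.02 + 24×0.05 + 52.7×0.07 = 5.755; total area S = 108.0 m^2.
ᾱ = 5.755/108.0 = 0.0533; R = Sᾱ/(1−ᾱ) = 5.755/(1−0.0533) = 6.079 m^2.
Lp = Lw + 10 log₁₀(4/R) = 75.4 -1.82 = 73.6 dB.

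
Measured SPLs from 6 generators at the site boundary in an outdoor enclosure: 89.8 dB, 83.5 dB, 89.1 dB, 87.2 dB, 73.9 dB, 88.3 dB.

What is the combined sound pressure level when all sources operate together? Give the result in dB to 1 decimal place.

95.1 dB

Sum in the linear (power) domain: Σ 10^(Lᵢ/10) = 10^(89.8/10) + 10^(83.5/10) + 10^(89.1/10) + 10^(87.2/10) + 10^(73.9/10) + 10^(88.3/10) = 3.217e+09.
L_total = 10·log₁₀(3.217e+09) = 95.1 dB.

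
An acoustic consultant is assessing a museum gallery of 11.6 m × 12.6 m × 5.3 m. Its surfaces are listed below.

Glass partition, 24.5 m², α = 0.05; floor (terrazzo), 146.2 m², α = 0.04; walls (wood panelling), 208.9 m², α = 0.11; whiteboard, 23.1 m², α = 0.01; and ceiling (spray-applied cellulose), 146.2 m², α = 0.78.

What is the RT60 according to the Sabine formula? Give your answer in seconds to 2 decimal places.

0.86 s

Total absorption A = 24.5×0.05 + 146.2×0.04 + 208.9×0.11 + 23.1×0.01 + 146.2×0.78
  = 1.225 + 5.848 + 22.979 + 0.231 + 114.036 = 144.319 m² sabins.
Volume V = 11.6 × 12.6 × 5.3 = 774.648 m³.
T = 0.161 V/A = 0.161·774.648/144.319 = 0.86 s.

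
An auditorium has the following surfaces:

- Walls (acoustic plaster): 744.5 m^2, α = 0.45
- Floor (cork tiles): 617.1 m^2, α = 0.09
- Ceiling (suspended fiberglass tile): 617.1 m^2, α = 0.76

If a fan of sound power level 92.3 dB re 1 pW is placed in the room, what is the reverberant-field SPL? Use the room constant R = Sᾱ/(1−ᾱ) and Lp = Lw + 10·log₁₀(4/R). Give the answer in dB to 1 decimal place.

Σ(Sᵢαᵢ) = 744.5×0.45 + 617.1×0.09 + 617.1×0.76 = 859.560; total area S = 1978.7 m^2.
ᾱ = 0.4344, so room constant R = A/(1−ᾱ) = 1519.731 m^2.
Lp = Lw + 10 log₁₀(4/R) = 92.3 -25.80 = 66.5 dB.

66.5 dB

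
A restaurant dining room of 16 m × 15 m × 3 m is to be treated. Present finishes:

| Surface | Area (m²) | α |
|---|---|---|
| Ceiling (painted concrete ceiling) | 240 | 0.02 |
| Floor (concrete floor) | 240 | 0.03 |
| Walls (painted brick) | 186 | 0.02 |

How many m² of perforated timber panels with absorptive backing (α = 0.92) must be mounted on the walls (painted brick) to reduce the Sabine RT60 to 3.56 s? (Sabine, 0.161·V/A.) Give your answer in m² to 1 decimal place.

Total absorption A₁ = 240*0.02 + 240*0.03 + 186*0.02
  = 4.800 + 7.200 + 3.720 = 15.720 m² sabins.
V = 720 m³. Target absorption A₂ = 0.161 × 720 / 3.56 = 32.562 sabins.
ΔA needed = 32.562 − 15.720 = 16.842 sabins.
Net gain per m²: Δα = 0.92 − 0.02 = 0.90.
Area = ΔA/Δα = 16.842/0.90 = 18.7 m².

18.7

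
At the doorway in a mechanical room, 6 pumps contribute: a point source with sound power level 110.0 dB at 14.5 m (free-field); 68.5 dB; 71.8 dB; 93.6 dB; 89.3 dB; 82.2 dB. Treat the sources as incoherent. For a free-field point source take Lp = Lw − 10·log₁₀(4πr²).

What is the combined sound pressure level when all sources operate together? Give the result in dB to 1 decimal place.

Source at 14.5 m: Lp = 110.0 − 10·log₁₀(4π·14.5²) = 110.0 − 10·log₁₀(2642.079) = 75.8 dB.
Sum in the linear (power) domain: Σ 10^(Lᵢ/10) = 10^(75.8/10) + 10^(68.5/10) + 10^(71.8/10) + 10^(93.6/10) + 10^(89.3/10) + 10^(82.2/10) = 3.368e+09.
Back to dB: 10·log₁₀ Σ = 95.3 dB.

95.3 dB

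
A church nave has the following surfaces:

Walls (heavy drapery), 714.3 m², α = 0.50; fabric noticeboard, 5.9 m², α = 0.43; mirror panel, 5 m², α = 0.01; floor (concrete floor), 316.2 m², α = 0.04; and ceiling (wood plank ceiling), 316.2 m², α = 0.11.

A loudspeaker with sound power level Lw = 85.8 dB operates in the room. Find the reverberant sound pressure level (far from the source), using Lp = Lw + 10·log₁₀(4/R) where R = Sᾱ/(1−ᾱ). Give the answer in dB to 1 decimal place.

A = 407.167 sabins; S = 1357.6 m².
ᾱ = 0.2999, so room constant R = A/(1−ᾱ) = 581.584 m².
Lp = Lw + 10 log₁₀(4/R) = 85.8 -21.63 = 64.2 dB.

64.2 dB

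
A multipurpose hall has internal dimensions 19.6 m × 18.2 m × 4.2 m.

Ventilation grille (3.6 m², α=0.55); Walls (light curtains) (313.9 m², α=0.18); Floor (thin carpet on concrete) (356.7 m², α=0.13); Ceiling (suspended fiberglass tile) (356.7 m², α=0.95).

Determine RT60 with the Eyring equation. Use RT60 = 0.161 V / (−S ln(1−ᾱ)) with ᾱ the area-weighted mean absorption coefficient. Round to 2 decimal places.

Total surface area S = 3.6 + 313.9 + 356.7 + 356.7 = 1030.9 m².
Σ(Sᵢαᵢ) = 3.6·0.55 + 313.9·0.18 + 356.7·0.13 + 356.7·0.95 = 443.718.
Mean coefficient ᾱ = A/S = 0.4304.
Eyring denominator: −S ln(1−ᾱ) = 580.212.
V = 19.6 × 18.2 × 4.2 = 1498.224 m³.
T = 0.161·V/[−S·ln(1−ᾱ)] = 0.161·1498.224/580.212 = 0.42 s.

0.42 s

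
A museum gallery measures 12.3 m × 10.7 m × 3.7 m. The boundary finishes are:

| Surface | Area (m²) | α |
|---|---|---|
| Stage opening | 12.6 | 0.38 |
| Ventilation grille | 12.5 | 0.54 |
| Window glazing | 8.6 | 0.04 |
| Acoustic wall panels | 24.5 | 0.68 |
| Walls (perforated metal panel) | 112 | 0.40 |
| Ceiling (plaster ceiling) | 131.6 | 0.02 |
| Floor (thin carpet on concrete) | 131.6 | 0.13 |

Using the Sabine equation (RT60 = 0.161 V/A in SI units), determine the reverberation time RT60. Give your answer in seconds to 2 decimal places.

Total absorption A = 12.6·0.38 + 12.5·0.54 + 8.6·0.04 + 24.5·0.68 + 112·0.40 + 131.6·0.02 + 131.6·0.13
  = 4.788 + 6.750 + 0.344 + 16.660 + 44.800 + 2.632 + 17.108 = 93.082 m² sabins.
Volume V = 12.3 × 10.7 × 3.7 = 486.957 m³.
T = 0.161 V/A = 0.161·486.957/93.082 = 0.84 s.

0.84 sec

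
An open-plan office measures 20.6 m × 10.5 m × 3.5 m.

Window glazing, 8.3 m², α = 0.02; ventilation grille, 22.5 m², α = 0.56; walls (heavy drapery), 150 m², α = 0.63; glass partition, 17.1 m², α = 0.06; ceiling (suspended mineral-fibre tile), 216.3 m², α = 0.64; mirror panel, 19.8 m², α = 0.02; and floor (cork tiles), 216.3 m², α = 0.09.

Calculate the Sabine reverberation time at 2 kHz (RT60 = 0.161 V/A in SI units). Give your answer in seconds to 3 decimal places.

0.457 sec

Summing Sᵢαᵢ: 0.166 + 12.600 + 94.500 + 1.026 + 138.432 + 0.396 + 19.467 → A = 266.587 sabins.
Volume V = 20.6 × 10.5 × 3.5 = 757.05 m³.
Sabine: RT60 = 0.161 × 757.05 / 266.587 = 0.457 s.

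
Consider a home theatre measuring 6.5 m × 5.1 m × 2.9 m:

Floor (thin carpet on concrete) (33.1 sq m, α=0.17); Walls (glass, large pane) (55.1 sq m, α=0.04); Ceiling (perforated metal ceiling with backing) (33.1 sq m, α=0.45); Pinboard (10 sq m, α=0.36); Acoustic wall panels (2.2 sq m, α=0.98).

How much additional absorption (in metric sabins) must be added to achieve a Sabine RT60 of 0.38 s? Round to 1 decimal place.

Equivalent absorption area: A₁ = 33.1×0.17 + 55.1×0.04 + 33.1×0.45 + 10×0.36 + 2.2×0.98 = 28.482 sq m.
Target A₂ = 0.161·96.135/0.38 = 40.731 sabins (V = 96.135 m³).
Shortfall: 40.731 − 28.482 = 12.2 sabins.

12.2 sabins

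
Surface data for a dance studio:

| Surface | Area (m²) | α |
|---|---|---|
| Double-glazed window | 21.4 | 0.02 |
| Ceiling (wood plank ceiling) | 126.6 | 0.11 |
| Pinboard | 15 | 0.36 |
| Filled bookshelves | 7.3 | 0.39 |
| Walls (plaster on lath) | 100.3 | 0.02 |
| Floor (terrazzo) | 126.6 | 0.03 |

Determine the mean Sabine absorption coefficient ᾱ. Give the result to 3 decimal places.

0.072

S = Σ Sᵢ = 21.4 + 126.6 + 15 + 7.3 + 100.3 + 126.6 = 397.2 m².
Weighted sum Σ Sα = 28.405.
ᾱ = 28.405 / 397.2 = 0.072.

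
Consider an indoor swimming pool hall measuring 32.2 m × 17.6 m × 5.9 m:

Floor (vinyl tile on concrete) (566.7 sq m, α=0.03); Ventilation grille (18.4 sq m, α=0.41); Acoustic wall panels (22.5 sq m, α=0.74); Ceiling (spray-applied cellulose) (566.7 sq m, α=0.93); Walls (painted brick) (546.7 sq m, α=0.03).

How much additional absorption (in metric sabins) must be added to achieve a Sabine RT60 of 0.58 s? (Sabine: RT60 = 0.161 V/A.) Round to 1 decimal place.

Summing Sᵢαᵢ: 17.001 + 7.544 + 16.650 + 527.031 + 16.401 → A₁ = 584.627 sabins.
For T = 0.58 s, need A₂ = 0.161·V/T = 0.161·3343.648/0.58 = 928.151 sabins.
Shortfall: 928.151 − 584.627 = 343.5 sabins.

343.5 sabins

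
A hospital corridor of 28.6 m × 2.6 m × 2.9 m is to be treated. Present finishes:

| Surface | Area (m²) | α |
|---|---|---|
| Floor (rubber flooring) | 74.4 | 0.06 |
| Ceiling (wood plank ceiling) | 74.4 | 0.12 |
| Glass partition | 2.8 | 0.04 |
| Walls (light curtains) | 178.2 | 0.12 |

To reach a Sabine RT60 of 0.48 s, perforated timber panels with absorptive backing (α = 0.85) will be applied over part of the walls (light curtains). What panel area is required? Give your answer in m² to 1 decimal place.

A₁ = Σ Sᵢαᵢ = 74.4·0.06 + 74.4·0.12 + 2.8·0.04 + 178.2·0.12 = 34.888 sabins.
V = 215.644 m³. Target absorption A₂ = 0.161 × 215.644 / 0.48 = 72.331 sabins.
Absorption to add: 72.331 − 34.888 = 37.443 sabins.
Net gain per m²: Δα = 0.85 − 0.12 = 0.73.
Area = ΔA/Δα = 37.443/0.73 = 51.3 m².

51.3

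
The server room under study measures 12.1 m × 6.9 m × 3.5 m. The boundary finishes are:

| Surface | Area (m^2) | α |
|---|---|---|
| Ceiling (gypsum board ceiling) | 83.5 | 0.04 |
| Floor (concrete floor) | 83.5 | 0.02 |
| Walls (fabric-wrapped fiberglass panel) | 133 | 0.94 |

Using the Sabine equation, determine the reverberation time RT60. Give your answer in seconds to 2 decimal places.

Total absorption A = 83.5·0.04 + 83.5·0.02 + 133·0.94
  = 3.340 + 1.670 + 125.020 = 130.030 m^2 sabins.
Room volume: 292.215 m³.
T = 0.161 V/A = 0.161·292.215/130.030 = 0.36 s.

0.36 s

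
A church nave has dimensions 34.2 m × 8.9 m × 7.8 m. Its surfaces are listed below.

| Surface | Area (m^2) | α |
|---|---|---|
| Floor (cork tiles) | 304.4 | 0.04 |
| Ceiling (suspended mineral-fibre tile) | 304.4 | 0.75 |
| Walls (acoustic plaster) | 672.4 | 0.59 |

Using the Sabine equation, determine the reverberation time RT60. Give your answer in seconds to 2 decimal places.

0.60 s

Total absorption A = 304.4×0.04 + 304.4×0.75 + 672.4×0.59
  = 12.176 + 228.300 + 396.716 = 637.192 m^2 sabins.
Room volume: 2374.164 m³.
T = 0.161 V/A = 0.161·2374.164/637.192 = 0.60 s.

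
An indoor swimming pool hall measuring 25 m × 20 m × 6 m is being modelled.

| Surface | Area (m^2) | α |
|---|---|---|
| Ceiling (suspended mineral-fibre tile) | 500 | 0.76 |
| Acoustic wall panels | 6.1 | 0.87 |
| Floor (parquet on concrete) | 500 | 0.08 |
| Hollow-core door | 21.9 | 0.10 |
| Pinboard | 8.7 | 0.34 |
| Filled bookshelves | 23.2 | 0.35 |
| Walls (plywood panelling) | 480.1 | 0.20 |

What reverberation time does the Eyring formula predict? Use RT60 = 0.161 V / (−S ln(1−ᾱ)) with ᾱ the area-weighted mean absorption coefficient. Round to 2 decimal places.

Total surface area S = 500 + 6.1 + 500 + 21.9 + 8.7 + 23.2 + 480.1 = 1540.0 m^2.
Σ(Sᵢαᵢ) = 500×0.76 + 6.1×0.87 + 500×0.08 + 21.9×0.10 + 8.7×0.34 + 23.2×0.35 + 480.1×0.20 = 534.595.
Mean coefficient ᾱ = A/S = 0.3471.
−S·ln(1−ᾱ) = −1540.0 × ln(1 − 0.3471) = 656.550.
V = 25 × 20 × 6 = 3000 m³.
T = 0.161·V/[−S·ln(1−ᾱ)] = 0.161·3000/656.550 = 0.74 s.

0.74 s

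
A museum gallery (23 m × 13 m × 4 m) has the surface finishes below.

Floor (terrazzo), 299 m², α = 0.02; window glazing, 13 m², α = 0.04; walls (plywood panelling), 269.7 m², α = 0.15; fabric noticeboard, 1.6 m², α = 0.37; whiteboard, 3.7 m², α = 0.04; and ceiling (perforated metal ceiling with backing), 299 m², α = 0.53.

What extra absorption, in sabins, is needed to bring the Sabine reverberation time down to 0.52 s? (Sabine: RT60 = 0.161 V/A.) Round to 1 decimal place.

Total absorption A₁ = 299×0.02 + 13×0.04 + 269.7×0.15 + 1.6×0.37 + 3.7×0.04 + 299×0.53
  = 5.980 + 0.520 + 40.455 + 0.592 + 0.148 + 158.470 = 206.165 m² sabins.
For T = 0.52 s, need A₂ = 0.161·V/T = 0.161·1196/0.52 = 370.300 sabins.
Additional absorption ΔA = 370.300 − 206.165 = 164.1 sabins.

164.1 sabins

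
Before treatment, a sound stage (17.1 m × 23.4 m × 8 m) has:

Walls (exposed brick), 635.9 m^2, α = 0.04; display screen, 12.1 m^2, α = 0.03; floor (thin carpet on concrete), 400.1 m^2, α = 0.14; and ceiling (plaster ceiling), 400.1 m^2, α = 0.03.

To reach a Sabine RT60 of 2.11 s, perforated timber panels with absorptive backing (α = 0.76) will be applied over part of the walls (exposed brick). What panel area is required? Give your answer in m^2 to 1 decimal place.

208.9

Summing Sᵢαᵢ: 25.436 + 0.363 + 56.014 + 12.003 → A₁ = 93.816 sabins.
V = 3201.12 m³. Target absorption A₂ = 0.161 × 3201.12 / 2.11 = 244.256 sabins.
Absorption to add: 244.256 − 93.816 = 150.440 sabins.
Net gain per m^2: Δα = 0.76 − 0.04 = 0.72.
Panel area = 150.440 / 0.72 = 208.9 m^2.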